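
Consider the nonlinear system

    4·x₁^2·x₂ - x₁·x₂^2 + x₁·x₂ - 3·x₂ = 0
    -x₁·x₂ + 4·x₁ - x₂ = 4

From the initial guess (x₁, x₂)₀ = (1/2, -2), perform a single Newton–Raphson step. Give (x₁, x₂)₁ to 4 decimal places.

(0.6111, -0.8889)

At (1/2, -2): F = (1.0000, 1.0000).
Jacobian J = [[8·x₁·x₂ - x₂^2 + x₂, 4·x₁^2 - 2·x₁·x₂ + x₁ - 3], [-x₂ + 4, -x₁ - 1]].
At the point, J = [[-14.0000, 0.5000], [6.0000, -1.5000]] (det J = 18.0000).
Solving J·Δ = −F gives Δ = (0.1111, 1.1111).
Then the next iterate is (x₁, x₂)₁ = (0.6111, -0.8889).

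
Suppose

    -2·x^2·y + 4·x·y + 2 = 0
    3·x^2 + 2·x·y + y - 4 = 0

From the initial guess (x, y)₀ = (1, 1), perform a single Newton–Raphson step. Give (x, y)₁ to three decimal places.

(1.500, -1.000)

At (1, 1): F = (4.000, 2.000).
Jacobian J = [[-4·x·y + 4·y, -2·x^2 + 4·x], [6·x + 2·y, 2·x + 1]].
At the point, J = [[0.000, 2.000], [8.000, 3.000]] (det J = -16.000).
Solving J·Δ = −F gives Δ = (0.500, -2.000).
Then the next iterate is (x, y)₁ = (1.500, -1.000).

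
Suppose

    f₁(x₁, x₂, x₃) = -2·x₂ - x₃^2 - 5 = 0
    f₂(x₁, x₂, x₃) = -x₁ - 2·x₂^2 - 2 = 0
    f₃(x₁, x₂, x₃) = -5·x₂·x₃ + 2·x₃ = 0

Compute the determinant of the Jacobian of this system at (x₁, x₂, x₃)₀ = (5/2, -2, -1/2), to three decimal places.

J = [[0, -2, -2·x₃], [-1, -4·x₂, 0], [0, -5·x₃, -5·x₂ + 2]].
At the point, J = [[0.000, -2.000, 1.000], [-1.000, 8.000, 0.000], [0.000, 2.500, 12.000]].
det J = -26.500.

-26.500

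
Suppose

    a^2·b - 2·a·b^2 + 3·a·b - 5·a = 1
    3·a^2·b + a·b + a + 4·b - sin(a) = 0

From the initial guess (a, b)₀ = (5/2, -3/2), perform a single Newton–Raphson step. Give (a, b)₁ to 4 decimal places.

(3.6693, 0.9527)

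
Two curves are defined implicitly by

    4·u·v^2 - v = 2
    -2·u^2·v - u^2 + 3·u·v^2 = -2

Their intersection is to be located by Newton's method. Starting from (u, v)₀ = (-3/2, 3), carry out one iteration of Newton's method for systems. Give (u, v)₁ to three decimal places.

At (-3/2, 3): F = (-59.000, -54.250).
Jacobian J = [[4·v^2, 8·u·v - 1], [-4·u·v - 2·u + 3·v^2, -2·u^2 + 6·u·v]].
At the point, J = [[36.000, -37.000], [48.000, -31.500]] (det J = 642.000).
Solving J·Δ = −F gives Δ = (0.232, -1.369).
Then the next iterate is (u, v)₁ = (-1.268, 1.631).

(-1.268, 1.631)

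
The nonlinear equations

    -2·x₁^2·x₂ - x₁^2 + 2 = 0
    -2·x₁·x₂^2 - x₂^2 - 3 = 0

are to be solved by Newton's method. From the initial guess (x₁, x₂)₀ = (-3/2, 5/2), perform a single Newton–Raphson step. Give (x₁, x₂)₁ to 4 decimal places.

At (-3/2, 5/2): F = (-11.5000, 9.5000).
Jacobian J = [[-4·x₁·x₂ - 2·x₁, -2·x₁^2], [-2·x₂^2, -4·x₁·x₂ - 2·x₂]].
At the point, J = [[18.0000, -4.5000], [-12.5000, 10.0000]] (det J = 123.7500).
Solving J·Δ = −F gives Δ = (0.5838, -0.2202).
Then the next iterate is (x₁, x₂)₁ = (-0.9162, 2.2798).

(-0.9162, 2.2798)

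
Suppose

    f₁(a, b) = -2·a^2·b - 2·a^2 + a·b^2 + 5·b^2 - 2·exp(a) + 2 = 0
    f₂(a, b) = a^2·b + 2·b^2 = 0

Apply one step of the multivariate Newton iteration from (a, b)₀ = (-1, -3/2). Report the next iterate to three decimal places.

(-0.678, -0.707)

At (-1, -3/2): F = (11.26424, 3.000).
Jacobian J = [[-4·a·b - 4·a + b^2 - 2·exp(a), -2·a^2 + 2·a·b + 10·b], [2·a·b, a^2 + 4·b]].
At the point, J = [[-0.48576, -14.000], [3.000, -5.000]] (det J = 44.42879).
Solving J·Δ = −F gives Δ = (0.322, 0.793).
Then the next iterate is (a, b)₁ = (-0.678, -0.707).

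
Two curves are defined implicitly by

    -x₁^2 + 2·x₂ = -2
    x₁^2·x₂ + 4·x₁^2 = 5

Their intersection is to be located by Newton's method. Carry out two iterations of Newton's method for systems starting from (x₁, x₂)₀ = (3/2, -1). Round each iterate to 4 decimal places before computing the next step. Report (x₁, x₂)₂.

At (3/2, -1): F = (-2.2500, 1.7500).
Jacobian J = [[-2·x₁, 2], [2·x₁·x₂ + 8·x₁, x₁^2]].
At the point, J = [[-3.0000, 2.0000], [9.0000, 2.2500]] (det J = -24.7500).
Solving J·Δ = −F gives Δ = (-0.3460, 0.6061).
Then the next iterate is (x₁, x₂)₁ = (1.1540, -0.3939).
Round to (1.1540, -0.3939) and repeat: F = (-0.119516, -0.197699), J = [[-2.3080, 2.0000], [8.322879, 1.331716]].
Δ = (0.0120, 0.0736), so (x₁, x₂)₂ = (1.1660, -0.3203).

(1.1660, -0.3203)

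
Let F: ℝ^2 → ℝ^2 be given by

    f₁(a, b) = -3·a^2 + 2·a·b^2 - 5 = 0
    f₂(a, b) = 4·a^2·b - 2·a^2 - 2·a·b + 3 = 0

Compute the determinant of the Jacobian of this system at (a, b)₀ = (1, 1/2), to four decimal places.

-9.0000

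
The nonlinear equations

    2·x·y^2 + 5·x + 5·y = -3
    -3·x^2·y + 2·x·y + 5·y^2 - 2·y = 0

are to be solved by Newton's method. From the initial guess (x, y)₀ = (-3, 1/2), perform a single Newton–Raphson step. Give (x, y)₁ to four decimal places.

(-0.9758, 0.6331)

At (-3, 1/2): F = (-11.0000, -16.2500).
Jacobian J = [[2·y^2 + 5, 4·x·y + 5], [-6·x·y + 2·y, -3·x^2 + 2·x + 10·y - 2]].
At the point, J = [[5.5000, -1.0000], [10.0000, -30.0000]] (det J = -155.0000).
Solving J·Δ = −F gives Δ = (2.0242, 0.1331).
Then the next iterate is (x, y)₁ = (-0.9758, 0.6331).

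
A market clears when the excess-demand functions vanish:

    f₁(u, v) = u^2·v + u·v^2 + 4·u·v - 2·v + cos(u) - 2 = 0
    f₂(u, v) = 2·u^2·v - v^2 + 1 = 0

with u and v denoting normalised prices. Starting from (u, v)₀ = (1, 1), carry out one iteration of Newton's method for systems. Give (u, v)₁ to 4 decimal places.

At (1, 1): F = (2.540302, 2.0000).
Jacobian J = [[2·u·v + v^2 + 4·v - sin(u), u^2 + 2·u·v + 4·u - 2], [4·u·v, 2·u^2 - 2·v]].
At the point, J = [[6.158529, 5.0000], [4.0000, 0.0000]] (det J = -20.0000).
Solving J·Δ = −F gives Δ = (-0.5000, 0.1078).
Then the next iterate is (u, v)₁ = (0.5000, 1.1078).

(0.5000, 1.1078)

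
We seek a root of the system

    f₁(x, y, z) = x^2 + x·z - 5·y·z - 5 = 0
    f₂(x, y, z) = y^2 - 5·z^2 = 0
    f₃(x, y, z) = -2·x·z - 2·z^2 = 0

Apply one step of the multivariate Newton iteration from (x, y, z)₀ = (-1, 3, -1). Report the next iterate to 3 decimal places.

At (-1, 3, -1): F = (12.000, 4.000, -4.000).
Jacobian J = [[2·x + z, -5·z, x - 5·y], [0, 2·y, -10·z], [-2·z, 0, -2·x - 4·z]].
At the point, J = [[-3.000, 5.000, -16.000], [0.000, 6.000, 10.000], [2.000, 0.000, 6.000]] (det J = 184.000).
Solving J·Δ = −F gives Δ = (1.478, -0.957, 0.174).
Then the next iterate is (x, y, z)₁ = (0.478, 2.043, -0.826).

(0.478, 2.043, -0.826)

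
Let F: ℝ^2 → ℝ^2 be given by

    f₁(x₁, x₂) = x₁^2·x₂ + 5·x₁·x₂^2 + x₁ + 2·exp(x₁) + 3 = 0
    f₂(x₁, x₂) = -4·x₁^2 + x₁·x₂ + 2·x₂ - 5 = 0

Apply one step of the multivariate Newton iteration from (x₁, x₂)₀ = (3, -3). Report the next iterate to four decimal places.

At (3, -3): F = (154.171074, -56.0000).
Jacobian J = [[2·x₁·x₂ + 5·x₂^2 + 2·exp(x₁) + 1, x₁^2 + 10·x₁·x₂], [-8·x₁ + x₂, x₁ + 2]].
At the point, J = [[68.171074, -81.0000], [-27.0000, 5.0000]] (det J = -1846.144631).
Solving J·Δ = −F gives Δ = (-2.0395, 0.1869).
Then the next iterate is (x₁, x₂)₁ = (0.9605, -2.8131).

(0.9605, -2.8131)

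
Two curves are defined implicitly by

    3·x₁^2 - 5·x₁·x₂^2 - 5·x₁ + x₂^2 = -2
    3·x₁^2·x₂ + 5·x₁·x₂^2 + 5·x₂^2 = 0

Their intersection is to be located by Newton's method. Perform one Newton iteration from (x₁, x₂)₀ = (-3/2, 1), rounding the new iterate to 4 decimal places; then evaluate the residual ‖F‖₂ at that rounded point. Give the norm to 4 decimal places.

At (-3/2, 1): F = (24.7500, 4.2500).
Jacobian J = [[6·x₁ - 5·x₂^2 - 5, -10·x₁·x₂ + 2·x₂], [6·x₁·x₂ + 5·x₂^2, 3·x₁^2 + 10·x₁·x₂ + 10·x₂]].
At the point, J = [[-19.0000, 17.0000], [-4.0000, 1.7500]] (det J = 34.7500).
Solving J·Δ = −F gives Δ = (0.8327, -0.5252).
Then the next iterate is (x₁, x₂)₁ = (-0.6673, 0.4748).
Re-evaluating at (-0.6673, 0.4748): F = (7.649967, 1.009281), so ‖F‖₂ = 7.7163.

7.7163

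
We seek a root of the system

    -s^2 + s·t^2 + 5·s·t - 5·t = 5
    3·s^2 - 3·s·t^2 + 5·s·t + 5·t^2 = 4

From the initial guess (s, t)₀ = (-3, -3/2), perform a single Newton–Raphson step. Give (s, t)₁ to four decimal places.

(-2.1956, -0.6042)

At (-3, -3/2): F = (9.2500, 77.0000).
Jacobian J = [[-2·s + t^2 + 5·t, 2·s·t + 5·s - 5], [6·s - 3·t^2 + 5·t, -6·s·t + 5·s + 10·t]].
At the point, J = [[0.7500, -11.0000], [-32.2500, -57.0000]] (det J = -397.5000).
Solving J·Δ = −F gives Δ = (0.8044, 0.8958).
Then the next iterate is (s, t)₁ = (-2.1956, -0.6042).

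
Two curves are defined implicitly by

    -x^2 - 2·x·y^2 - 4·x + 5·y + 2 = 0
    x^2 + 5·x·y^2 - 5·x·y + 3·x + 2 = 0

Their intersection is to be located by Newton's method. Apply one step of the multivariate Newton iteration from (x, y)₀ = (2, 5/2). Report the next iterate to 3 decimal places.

(1.637, 1.496)

At (2, 5/2): F = (-22.500, 49.500).
Jacobian J = [[-2·x - 2·y^2 - 4, -4·x·y + 5], [2·x + 5·y^2 - 5·y + 3, 10·x·y - 5·x]].
At the point, J = [[-20.500, -15.000], [25.750, 40.000]] (det J = -433.750).
Solving J·Δ = −F gives Δ = (-0.363, -1.004).
Then the next iterate is (x, y)₁ = (1.637, 1.496).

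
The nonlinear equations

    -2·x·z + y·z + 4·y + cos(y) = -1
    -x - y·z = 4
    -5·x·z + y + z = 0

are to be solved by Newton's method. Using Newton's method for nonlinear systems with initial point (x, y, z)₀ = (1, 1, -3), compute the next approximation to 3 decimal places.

(-1.445, -1.315, -9.499)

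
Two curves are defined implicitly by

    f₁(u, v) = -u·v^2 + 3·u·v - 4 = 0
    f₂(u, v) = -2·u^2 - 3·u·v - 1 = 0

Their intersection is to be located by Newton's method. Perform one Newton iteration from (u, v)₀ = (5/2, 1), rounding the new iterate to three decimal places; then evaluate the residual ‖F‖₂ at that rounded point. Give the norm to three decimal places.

4.089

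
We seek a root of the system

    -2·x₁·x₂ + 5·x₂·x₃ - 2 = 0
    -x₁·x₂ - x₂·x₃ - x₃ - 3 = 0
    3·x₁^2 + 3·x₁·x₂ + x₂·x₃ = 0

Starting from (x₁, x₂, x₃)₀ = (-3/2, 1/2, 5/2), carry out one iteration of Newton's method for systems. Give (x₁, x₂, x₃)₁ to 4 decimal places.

At (-3/2, 1/2, 5/2): F = (5.7500, -6.0000, 5.7500).
Jacobian J = [[-2·x₂, -2·x₁ + 5·x₃, 5·x₂], [-x₂, -x₁ - x₃, -x₂ - 1], [6·x₁ + 3·x₂, 3·x₁ + x₃, x₂]].
At the point, J = [[-1.0000, 15.5000, 2.5000], [-0.5000, -1.0000, -1.5000], [-7.5000, -2.0000, 0.5000]] (det J = 165.5000).
Solving J·Δ = −F gives Δ = (0.3803, 0.3576, -4.3652).
Then the next iterate is (x₁, x₂, x₃)₁ = (-1.1197, 0.8576, -1.8652).

(-1.1197, 0.8576, -1.8652)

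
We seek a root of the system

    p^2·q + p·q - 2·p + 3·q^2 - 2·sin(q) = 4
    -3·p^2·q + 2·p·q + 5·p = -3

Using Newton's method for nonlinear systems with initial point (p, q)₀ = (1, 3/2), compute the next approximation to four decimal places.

At (1, 3/2): F = (1.755010, 6.5000).
Jacobian J = [[2·p·q + q - 2, p^2 + p + 6·q - 2·cos(q)], [-6·p·q + 2·q + 5, -3·p^2 + 2·p]].
At the point, J = [[2.5000, 10.858526], [-1.0000, -1.0000]] (det J = 8.358526).
Solving J·Δ = −F gives Δ = (8.6541, -2.1541).
Then the next iterate is (p, q)₁ = (9.6541, -0.6541).

(9.6541, -0.6541)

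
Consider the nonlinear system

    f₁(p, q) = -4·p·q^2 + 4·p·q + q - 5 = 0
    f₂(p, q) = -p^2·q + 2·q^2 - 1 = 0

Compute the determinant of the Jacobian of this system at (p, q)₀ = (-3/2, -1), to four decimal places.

-1.0000

J = [[-4·q^2 + 4·q, -8·p·q + 4·p + 1], [-2·p·q, -p^2 + 4·q]].
At the point, J = [[-8.0000, -17.0000], [-3.0000, -6.2500]].
det J = -1.0000.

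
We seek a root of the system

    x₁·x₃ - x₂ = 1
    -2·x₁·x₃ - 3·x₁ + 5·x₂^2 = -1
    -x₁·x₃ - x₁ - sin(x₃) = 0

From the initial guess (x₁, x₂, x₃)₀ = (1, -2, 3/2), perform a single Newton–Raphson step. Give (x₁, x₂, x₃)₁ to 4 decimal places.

(-1.3988, -0.7638, 3.8345)

At (1, -2, 3/2): F = (2.5000, 15.0000, -3.497495).
Jacobian J = [[x₃, -1, x₁], [-2·x₃ - 3, 10·x₂, -2·x₁], [-x₃ - 1, 0, -x₁ - cos(x₃)]].
At the point, J = [[1.5000, -1.0000, 1.0000], [-6.0000, -20.0000, -2.0000], [-2.5000, 0.0000, -1.070737]] (det J = -16.453461).
Solving J·Δ = −F gives Δ = (-2.3988, 1.2362, 2.3345).
Then the next iterate is (x₁, x₂, x₃)₁ = (-1.3988, -0.7638, 3.8345).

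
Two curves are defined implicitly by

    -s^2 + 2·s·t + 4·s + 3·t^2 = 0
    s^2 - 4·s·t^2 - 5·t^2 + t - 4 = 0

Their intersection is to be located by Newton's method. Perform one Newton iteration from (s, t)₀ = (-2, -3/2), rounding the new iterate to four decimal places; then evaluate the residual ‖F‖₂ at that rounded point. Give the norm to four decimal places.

At (-2, -3/2): F = (0.7500, 5.2500).
Jacobian J = [[-2·s + 2·t + 4, 2·s + 6·t], [2·s - 4·t^2, -8·s·t - 10·t + 1]].
At the point, J = [[5.0000, -13.0000], [-13.0000, -8.0000]] (det J = -209.0000).
Solving J·Δ = −F gives Δ = (0.2978, 0.1722).
Then the next iterate is (s, t)₁ = (-1.7022, -1.3278).
Re-evaluating at (-1.7022, -1.3278): F = (0.103236, 0.758695), so ‖F‖₂ = 0.7657.

0.7657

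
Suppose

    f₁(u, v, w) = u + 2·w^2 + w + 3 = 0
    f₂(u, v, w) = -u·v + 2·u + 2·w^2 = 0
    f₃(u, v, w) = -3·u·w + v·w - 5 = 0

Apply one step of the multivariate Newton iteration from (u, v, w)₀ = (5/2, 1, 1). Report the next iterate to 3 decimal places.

(1.654, 0.012, -0.531)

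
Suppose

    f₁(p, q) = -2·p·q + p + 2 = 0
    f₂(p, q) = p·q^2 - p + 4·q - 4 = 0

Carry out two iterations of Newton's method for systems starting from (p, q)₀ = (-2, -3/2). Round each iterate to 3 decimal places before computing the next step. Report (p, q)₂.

At (-2, -3/2): F = (-6.000, -12.500).
Jacobian J = [[-2·q + 1, -2·p], [q^2 - 1, 2·p·q + 4]].
At the point, J = [[4.000, 4.000], [1.250, 10.000]] (det J = 35.000).
Solving J·Δ = −F gives Δ = (0.286, 1.214).
Then the next iterate is (p, q)₁ = (-1.714, -0.286).
Round to (-1.714, -0.286) and repeat: F = (-0.69441, -3.57020), J = [[1.572, 3.428], [-0.91820, 4.98041]].
Δ = (-0.800, 0.569), so (p, q)₂ = (-2.514, 0.283).

(-2.514, 0.283)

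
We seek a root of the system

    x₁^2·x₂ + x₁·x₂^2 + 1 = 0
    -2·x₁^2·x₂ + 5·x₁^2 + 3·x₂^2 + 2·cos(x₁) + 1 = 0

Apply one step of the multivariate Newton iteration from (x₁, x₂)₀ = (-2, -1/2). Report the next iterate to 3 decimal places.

(-0.772, -0.710)

At (-2, -1/2): F = (-1.500, 24.91771).
Jacobian J = [[2·x₁·x₂ + x₂^2, x₁^2 + 2·x₁·x₂], [-4·x₁·x₂ + 10·x₁ - 2·sin(x₁), -2·x₁^2 + 6·x₂]].
At the point, J = [[2.250, 6.000], [-22.18141, -11.000]] (det J = 108.33843).
Solving J·Δ = −F gives Δ = (1.228, -0.210).
Then the next iterate is (x₁, x₂)₁ = (-0.772, -0.710).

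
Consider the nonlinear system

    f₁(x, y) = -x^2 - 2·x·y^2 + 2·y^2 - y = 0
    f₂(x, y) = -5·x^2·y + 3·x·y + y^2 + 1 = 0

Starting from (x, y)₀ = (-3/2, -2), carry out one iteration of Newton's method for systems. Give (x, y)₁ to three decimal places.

At (-3/2, -2): F = (19.750, 36.500).
Jacobian J = [[-2·x - 2·y^2, -4·x·y + 4·y - 1], [-10·x·y + 3·y, -5·x^2 + 3·x + 2·y]].
At the point, J = [[-5.000, -21.000], [-36.000, -19.750]] (det J = -657.250).
Solving J·Δ = −F gives Δ = (0.573, 0.804).
Then the next iterate is (x, y)₁ = (-0.927, -1.196).

(-0.927, -1.196)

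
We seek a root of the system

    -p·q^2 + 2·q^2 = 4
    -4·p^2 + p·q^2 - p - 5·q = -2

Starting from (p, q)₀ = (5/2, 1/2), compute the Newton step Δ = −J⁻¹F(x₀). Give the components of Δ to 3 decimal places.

At (5/2, 1/2): F = (-4.125, -27.375).
Jacobian J = [[-q^2, -2·p·q + 4·q], [-8·p + q^2 - 1, 2·p·q - 5]].
At the point, J = [[-0.250, -0.500], [-20.750, -2.500]] (det J = -9.750).
Solving J·Δ = −F gives Δ = (-0.346, -8.077).

(-0.346, -8.077)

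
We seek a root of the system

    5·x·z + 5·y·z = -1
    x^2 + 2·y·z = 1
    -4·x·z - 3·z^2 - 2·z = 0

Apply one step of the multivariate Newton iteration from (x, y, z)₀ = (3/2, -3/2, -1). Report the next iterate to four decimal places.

At (3/2, -3/2, -1): F = (1.0000, 4.2500, 5.0000).
Jacobian J = [[5·z, 5·z, 5·x + 5·y], [2·x, 2·z, 2·y], [-4·z, 0, -4·x - 6·z - 2]].
At the point, J = [[-5.0000, -5.0000, 0.0000], [3.0000, -2.0000, -3.0000], [4.0000, 0.0000, -2.0000]] (det J = 10.0000).
Solving J·Δ = −F gives Δ = (-3.6500, 3.8500, -4.8000).
Then the next iterate is (x, y, z)₁ = (-2.1500, 2.3500, -5.8000).

(-2.1500, 2.3500, -5.8000)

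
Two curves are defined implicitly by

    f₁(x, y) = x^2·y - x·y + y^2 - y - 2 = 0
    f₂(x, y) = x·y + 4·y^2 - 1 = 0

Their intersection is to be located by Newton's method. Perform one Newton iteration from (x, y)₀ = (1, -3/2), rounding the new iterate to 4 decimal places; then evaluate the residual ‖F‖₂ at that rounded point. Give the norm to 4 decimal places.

At (1, -3/2): F = (1.7500, 6.5000).
Jacobian J = [[2·x·y - y, x^2 - x + 2·y - 1], [y, x + 8·y]].
At the point, J = [[-1.5000, -4.0000], [-1.5000, -11.0000]] (det J = 10.5000).
Solving J·Δ = −F gives Δ = (-0.6429, 0.6786).
Then the next iterate is (x, y)₁ = (0.3571, -0.8214).
Re-evaluating at (0.3571, -0.8214): F = (-0.315325, 1.405470), so ‖F‖₂ = 1.4404.

1.4404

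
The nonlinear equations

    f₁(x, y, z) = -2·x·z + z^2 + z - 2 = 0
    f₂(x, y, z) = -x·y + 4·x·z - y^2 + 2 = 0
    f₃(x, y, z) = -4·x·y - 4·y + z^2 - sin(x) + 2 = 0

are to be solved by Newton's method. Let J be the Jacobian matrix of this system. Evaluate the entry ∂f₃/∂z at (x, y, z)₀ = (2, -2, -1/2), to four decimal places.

-1.0000

∂f₃/∂z = 2·z.
At (2, -2, -1/2) this is -1.0000.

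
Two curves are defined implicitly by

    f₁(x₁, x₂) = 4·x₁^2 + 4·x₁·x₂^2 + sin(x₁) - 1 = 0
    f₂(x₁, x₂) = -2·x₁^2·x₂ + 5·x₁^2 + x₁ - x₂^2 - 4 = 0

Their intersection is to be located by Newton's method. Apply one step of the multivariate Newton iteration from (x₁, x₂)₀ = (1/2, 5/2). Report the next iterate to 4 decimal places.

(0.6498, 0.7545)

At (1/2, 5/2): F = (12.979426, -9.7500).
Jacobian J = [[8·x₁ + 4·x₂^2 + cos(x₁), 8·x₁·x₂], [-4·x₁·x₂ + 10·x₁ + 1, -2·x₁^2 - 2·x₂]].
At the point, J = [[29.877583, 10.0000], [1.0000, -5.5000]] (det J = -174.326704).
Solving J·Δ = −F gives Δ = (0.1498, -1.7455).
Then the next iterate is (x₁, x₂)₁ = (0.6498, 0.7545).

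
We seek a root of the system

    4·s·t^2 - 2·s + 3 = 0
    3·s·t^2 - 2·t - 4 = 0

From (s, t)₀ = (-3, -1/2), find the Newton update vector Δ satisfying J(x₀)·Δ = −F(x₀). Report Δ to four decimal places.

(6.5625, 0.0469)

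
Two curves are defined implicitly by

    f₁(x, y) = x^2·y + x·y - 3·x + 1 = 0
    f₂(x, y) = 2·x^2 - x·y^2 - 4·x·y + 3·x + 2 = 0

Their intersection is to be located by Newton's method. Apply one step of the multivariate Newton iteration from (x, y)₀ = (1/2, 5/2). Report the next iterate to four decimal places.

(-5.0000, 15.3333)

At (1/2, 5/2): F = (1.3750, -4.1250).
Jacobian J = [[2·x·y + y - 3, x^2 + x], [4·x - y^2 - 4·y + 3, -2·x·y - 4·x]].
At the point, J = [[2.0000, 0.7500], [-11.2500, -4.5000]] (det J = -0.5625).
Solving J·Δ = −F gives Δ = (-5.5000, 12.8333).
Then the next iterate is (x, y)₁ = (-5.0000, 15.3333).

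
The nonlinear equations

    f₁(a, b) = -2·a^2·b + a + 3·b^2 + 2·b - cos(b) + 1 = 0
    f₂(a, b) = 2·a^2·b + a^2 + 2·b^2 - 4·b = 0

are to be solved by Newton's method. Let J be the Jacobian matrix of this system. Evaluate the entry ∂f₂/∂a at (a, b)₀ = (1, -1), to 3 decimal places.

-2.000

∂f₂/∂a = 4·a·b + 2·a.
At (1, -1) this is -2.000.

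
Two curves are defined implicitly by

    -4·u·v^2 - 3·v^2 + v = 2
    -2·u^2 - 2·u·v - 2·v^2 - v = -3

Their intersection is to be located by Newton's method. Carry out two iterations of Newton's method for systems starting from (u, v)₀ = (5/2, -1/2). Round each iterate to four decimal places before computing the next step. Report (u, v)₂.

At (5/2, -1/2): F = (-5.7500, -7.0000).
Jacobian J = [[-4·v^2, -8·u·v - 6·v + 1], [-4·u - 2·v, -2·u - 4·v - 1]].
At the point, J = [[-1.0000, 14.0000], [-9.0000, -4.0000]] (det J = 130.0000).
Solving J·Δ = −F gives Δ = (-0.9308, 0.3442).
Then the next iterate is (u, v)₁ = (1.5692, -0.1558).
Round to (1.5692, -0.1558) and repeat: F = (-2.380982, -1.328562), J = [[-0.097095, 3.890651], [-5.9652, -3.5152]].
Δ = (-0.5749, 0.5976), so (u, v)₂ = (0.9943, 0.4418).

(0.9943, 0.4418)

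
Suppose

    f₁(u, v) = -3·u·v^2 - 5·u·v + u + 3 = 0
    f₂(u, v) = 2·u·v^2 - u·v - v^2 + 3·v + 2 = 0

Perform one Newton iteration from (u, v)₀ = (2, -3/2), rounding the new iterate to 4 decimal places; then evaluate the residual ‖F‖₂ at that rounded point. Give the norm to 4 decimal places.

At (2, -3/2): F = (6.5000, 7.2500).
Jacobian J = [[-3·v^2 - 5·v + 1, -6·u·v - 5·u], [2·v^2 - v, 4·u·v - u - 2·v + 3]].
At the point, J = [[1.7500, 8.0000], [6.0000, -8.0000]] (det J = -62.0000).
Solving J·Δ = −F gives Δ = (-1.7742, -0.4244).
Then the next iterate is (u, v)₁ = (0.2258, -1.9244).
Re-evaluating at (0.2258, -1.9244): F = (2.889822, -5.369569), so ‖F‖₂ = 6.0978.

6.0978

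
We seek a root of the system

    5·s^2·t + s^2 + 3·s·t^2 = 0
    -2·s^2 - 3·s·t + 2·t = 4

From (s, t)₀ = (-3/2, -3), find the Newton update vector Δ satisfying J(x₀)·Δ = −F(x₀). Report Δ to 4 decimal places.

(4.8144, -6.8024)

At (-3/2, -3): F = (-72.0000, -28.0000).
Jacobian J = [[10·s·t + 2·s + 3·t^2, 5·s^2 + 6·s·t], [-4·s - 3·t, -3·s + 2]].
At the point, J = [[69.0000, 38.2500], [15.0000, 6.5000]] (det J = -125.2500).
Solving J·Δ = −F gives Δ = (4.8144, -6.8024).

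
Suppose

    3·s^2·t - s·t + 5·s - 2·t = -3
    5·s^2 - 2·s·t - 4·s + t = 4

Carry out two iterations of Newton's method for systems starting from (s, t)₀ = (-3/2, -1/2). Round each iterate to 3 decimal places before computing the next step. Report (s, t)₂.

(-0.641, -0.208)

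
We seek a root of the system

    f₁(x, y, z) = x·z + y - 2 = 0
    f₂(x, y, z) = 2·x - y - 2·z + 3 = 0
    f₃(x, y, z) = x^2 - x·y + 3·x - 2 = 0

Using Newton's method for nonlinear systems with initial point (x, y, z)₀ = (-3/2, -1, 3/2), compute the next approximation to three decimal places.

At (-3/2, -1, 3/2): F = (-5.250, -2.000, -5.750).
Jacobian J = [[z, 1, x], [2, -1, -2], [2·x - y + 3, -x, 0]].
At the point, J = [[1.500, 1.000, -1.500], [2.000, -1.000, -2.000], [1.000, 1.500, 0.000]] (det J = -3.500).
Solving J·Δ = −F gives Δ = (2.536, 2.143, 0.464).
Then the next iterate is (x, y, z)₁ = (1.036, 1.143, 1.964).

(1.036, 1.143, 1.964)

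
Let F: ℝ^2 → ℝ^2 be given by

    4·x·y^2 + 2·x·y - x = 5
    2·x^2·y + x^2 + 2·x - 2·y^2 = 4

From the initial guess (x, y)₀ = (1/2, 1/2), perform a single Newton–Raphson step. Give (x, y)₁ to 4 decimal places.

At (1/2, 1/2): F = (-4.5000, -3.0000).
Jacobian J = [[4·y^2 + 2·y - 1, 8·x·y + 2·x], [4·x·y + 2·x + 2, 2·x^2 - 4·y]].
At the point, J = [[1.0000, 3.0000], [4.0000, -1.5000]] (det J = -13.5000).
Solving J·Δ = −F gives Δ = (1.1667, 1.1111).
Then the next iterate is (x, y)₁ = (1.6667, 1.6111).

(1.6667, 1.6111)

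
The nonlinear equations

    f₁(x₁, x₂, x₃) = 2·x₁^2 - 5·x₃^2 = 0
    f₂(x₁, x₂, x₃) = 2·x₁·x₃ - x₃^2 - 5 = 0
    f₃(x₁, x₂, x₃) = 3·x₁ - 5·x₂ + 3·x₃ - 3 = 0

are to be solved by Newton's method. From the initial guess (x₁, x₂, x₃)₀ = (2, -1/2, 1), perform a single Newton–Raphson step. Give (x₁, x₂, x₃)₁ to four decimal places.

(2.3889, 1.8000, 1.6111)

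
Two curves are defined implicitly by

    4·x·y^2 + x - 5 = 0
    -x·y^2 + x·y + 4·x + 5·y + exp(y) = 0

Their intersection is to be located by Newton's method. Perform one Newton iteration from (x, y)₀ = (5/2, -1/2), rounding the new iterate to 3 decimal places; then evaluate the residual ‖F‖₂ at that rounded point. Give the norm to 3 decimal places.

0.924

At (5/2, -1/2): F = (0.000, 6.23153).
Jacobian J = [[4·y^2 + 1, 8·x·y], [-y^2 + y + 4, -2·x·y + x + exp(y) + 5]].
At the point, J = [[2.000, -10.000], [3.250, 10.60653]] (det J = 53.71306).
Solving J·Δ = −F gives Δ = (-1.160, -0.232).
Then the next iterate is (x, y)₁ = (1.340, -0.732).
Re-evaluating at (1.340, -0.732): F = (-0.78798, 0.48206), so ‖F‖₂ = 0.924.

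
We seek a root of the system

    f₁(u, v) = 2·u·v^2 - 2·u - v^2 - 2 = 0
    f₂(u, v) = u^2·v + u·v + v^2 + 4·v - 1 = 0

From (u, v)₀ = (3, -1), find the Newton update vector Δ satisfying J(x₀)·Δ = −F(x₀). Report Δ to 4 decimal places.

(-2.8857, -0.3000)

At (3, -1): F = (-3.0000, -16.0000).
Jacobian J = [[2·v^2 - 2, 4·u·v - 2·v], [2·u·v + v, u^2 + u + 2·v + 4]].
At the point, J = [[0.0000, -10.0000], [-7.0000, 14.0000]] (det J = -70.0000).
Solving J·Δ = −F gives Δ = (-2.8857, -0.3000).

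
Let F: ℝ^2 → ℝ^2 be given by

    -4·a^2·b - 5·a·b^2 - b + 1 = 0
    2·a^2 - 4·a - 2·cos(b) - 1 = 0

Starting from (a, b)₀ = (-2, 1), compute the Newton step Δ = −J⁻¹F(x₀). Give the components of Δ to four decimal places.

(0.9513, -1.4880)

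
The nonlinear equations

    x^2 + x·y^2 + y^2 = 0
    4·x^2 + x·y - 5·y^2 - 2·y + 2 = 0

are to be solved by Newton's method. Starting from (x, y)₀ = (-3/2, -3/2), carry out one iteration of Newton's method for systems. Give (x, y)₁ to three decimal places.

(-1.968, -2.484)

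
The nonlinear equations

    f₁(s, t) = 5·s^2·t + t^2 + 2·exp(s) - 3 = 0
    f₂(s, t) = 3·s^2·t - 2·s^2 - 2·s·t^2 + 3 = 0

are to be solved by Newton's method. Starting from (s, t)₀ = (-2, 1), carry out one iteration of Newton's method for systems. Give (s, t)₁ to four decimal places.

At (-2, 1): F = (18.270671, 11.0000).
Jacobian J = [[10·s·t + 2·exp(s), 5·s^2 + 2·t], [6·s·t - 4·s - 2·t^2, 3·s^2 - 4·s·t]].
At the point, J = [[-19.729329, 22.0000], [-6.0000, 20.0000]] (det J = -262.586589).
Solving J·Δ = −F gives Δ = (0.4700, -0.4090).
Then the next iterate is (s, t)₁ = (-1.5300, 0.5910).

(-1.5300, 0.5910)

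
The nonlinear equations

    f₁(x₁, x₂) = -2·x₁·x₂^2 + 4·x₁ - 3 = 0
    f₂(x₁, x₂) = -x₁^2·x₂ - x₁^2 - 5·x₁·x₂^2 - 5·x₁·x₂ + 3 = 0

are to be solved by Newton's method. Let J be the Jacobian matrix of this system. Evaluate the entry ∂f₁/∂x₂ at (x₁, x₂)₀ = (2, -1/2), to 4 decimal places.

4.0000

∂f₁/∂x₂ = -4·x₁·x₂.
At (2, -1/2) this is 4.0000.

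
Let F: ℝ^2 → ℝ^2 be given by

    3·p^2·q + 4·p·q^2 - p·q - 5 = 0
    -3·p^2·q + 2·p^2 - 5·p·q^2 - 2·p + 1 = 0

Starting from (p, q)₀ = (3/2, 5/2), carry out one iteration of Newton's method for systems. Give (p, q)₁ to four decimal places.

(2.0900, 0.4525)

At (3/2, 5/2): F = (45.6250, -61.2500).
Jacobian J = [[6·p·q + 4·q^2 - q, 3·p^2 + 8·p·q - p], [-6·p·q + 4·p - 5·q^2 - 2, -3·p^2 - 10·p·q]].
At the point, J = [[45.0000, 35.2500], [-49.7500, -44.2500]] (det J = -237.5625).
Solving J·Δ = −F gives Δ = (0.5900, -2.0475).
Then the next iterate is (p, q)₁ = (2.0900, 0.4525).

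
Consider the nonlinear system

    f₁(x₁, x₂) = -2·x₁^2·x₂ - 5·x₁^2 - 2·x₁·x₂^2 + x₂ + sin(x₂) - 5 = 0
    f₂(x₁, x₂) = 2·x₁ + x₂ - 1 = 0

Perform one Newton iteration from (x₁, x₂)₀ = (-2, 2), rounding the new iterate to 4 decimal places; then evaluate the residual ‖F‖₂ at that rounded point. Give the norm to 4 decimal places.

61.3636

At (-2, 2): F = (-22.090703, -3.0000).
Jacobian J = [[-4·x₁·x₂ - 10·x₁ - 2·x₂^2, -2·x₁^2 - 4·x₁·x₂ + cos(x₂) + 1], [2, 1]].
At the point, J = [[28.0000, 8.583853], [2.0000, 1.0000]] (det J = 10.832294).
Solving J·Δ = −F gives Δ = (-0.3380, 3.6759).
Then the next iterate is (x₁, x₂)₁ = (-2.3380, 5.6759).
Re-evaluating at (-2.3380, 5.6759): F = (61.363603, -0.0001), so ‖F‖₂ = 61.3636.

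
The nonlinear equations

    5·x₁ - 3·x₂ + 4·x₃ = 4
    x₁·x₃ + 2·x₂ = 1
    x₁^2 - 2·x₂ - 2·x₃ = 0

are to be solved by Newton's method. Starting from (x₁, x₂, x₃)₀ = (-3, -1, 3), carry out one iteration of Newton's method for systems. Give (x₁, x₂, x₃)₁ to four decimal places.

(-0.8265, -2.3163, 0.2959)

At (-3, -1, 3): F = (-4.0000, -12.0000, 5.0000).
Jacobian J = [[5, -3, 4], [x₃, 2, x₁], [2·x₁, -2, -2]].
At the point, J = [[5.0000, -3.0000, 4.0000], [3.0000, 2.0000, -3.0000], [-6.0000, -2.0000, -2.0000]] (det J = -98.0000).
Solving J·Δ = −F gives Δ = (2.1735, -1.3163, -2.7041).
Then the next iterate is (x₁, x₂, x₃)₁ = (-0.8265, -2.3163, 0.2959).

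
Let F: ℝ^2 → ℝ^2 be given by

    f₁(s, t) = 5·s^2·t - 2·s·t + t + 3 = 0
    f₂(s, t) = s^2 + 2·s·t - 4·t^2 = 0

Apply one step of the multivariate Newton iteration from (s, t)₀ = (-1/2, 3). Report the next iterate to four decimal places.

(-0.1210, 1.5258)

At (-1/2, 3): F = (12.7500, -38.7500).
Jacobian J = [[10·s·t - 2·t, 5·s^2 - 2·s + 1], [2·s + 2·t, 2·s - 8·t]].
At the point, J = [[-21.0000, 3.2500], [5.0000, -25.0000]] (det J = 508.7500).
Solving J·Δ = −F gives Δ = (0.3790, -1.4742).
Then the next iterate is (s, t)₁ = (-0.1210, 1.5258).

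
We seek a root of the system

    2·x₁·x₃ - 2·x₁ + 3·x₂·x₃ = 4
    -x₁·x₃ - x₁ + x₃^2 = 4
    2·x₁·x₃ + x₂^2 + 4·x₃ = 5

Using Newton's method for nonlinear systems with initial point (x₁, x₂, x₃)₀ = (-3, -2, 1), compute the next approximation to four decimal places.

At (-3, -2, 1): F = (-10.0000, 3.0000, -3.0000).
Jacobian J = [[2·x₃ - 2, 3·x₃, 2·x₁ + 3·x₂], [-x₃ - 1, 0, -x₁ + 2·x₃], [2·x₃, 2·x₂, 2·x₁ + 4]].
At the point, J = [[0.0000, 3.0000, -12.0000], [-2.0000, 0.0000, 5.0000], [2.0000, -4.0000, -2.0000]] (det J = -78.0000).
Solving J·Δ = −F gives Δ = (-1.0641, -0.7692, -1.0256).
Then the next iterate is (x₁, x₂, x₃)₁ = (-4.0641, -2.7692, -0.0256).

(-4.0641, -2.7692, -0.0256)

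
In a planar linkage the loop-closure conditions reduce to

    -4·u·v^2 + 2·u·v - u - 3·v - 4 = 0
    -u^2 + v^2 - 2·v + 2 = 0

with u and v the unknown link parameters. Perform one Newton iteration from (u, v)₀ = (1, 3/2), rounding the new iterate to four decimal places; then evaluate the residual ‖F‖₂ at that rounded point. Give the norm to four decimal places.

At (1, 3/2): F = (-15.5000, 0.2500).
Jacobian J = [[-4·v^2 + 2·v - 1, -8·u·v + 2·u - 3], [-2·u, 2·v - 2]].
At the point, J = [[-7.0000, -13.0000], [-2.0000, 1.0000]] (det J = -33.0000).
Solving J·Δ = −F gives Δ = (-0.3712, -0.9924).
Then the next iterate is (u, v)₁ = (0.6288, 0.5076).
Re-evaluating at (0.6288, 0.5076): F = (-6.161303, 0.847068), so ‖F‖₂ = 6.2193.

6.2193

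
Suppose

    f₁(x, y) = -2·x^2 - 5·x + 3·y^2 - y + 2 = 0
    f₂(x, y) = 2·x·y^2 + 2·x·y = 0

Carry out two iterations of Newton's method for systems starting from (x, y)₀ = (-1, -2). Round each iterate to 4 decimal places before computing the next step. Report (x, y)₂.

At (-1, -2): F = (19.0000, -4.0000).
Jacobian J = [[-4·x - 5, 6·y - 1], [2·y^2 + 2·y, 4·x·y + 2·x]].
At the point, J = [[-1.0000, -13.0000], [4.0000, 6.0000]] (det J = 46.0000).
Solving J·Δ = −F gives Δ = (-1.3478, 1.5652).
Then the next iterate is (x, y)₁ = (-2.3478, -0.4348).
Round to (-2.3478, -0.4348) and repeat: F = (3.716623, 1.153939), J = [[4.3912, -3.6088], [-0.491498, -0.612306]].
Δ = (0.4232, 1.5449), so (x, y)₂ = (-1.9246, 1.1101).

(-1.9246, 1.1101)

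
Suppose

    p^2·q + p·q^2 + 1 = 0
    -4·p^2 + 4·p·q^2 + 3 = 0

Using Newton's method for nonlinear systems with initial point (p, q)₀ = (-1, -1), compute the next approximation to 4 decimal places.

(-0.4167, -1.2500)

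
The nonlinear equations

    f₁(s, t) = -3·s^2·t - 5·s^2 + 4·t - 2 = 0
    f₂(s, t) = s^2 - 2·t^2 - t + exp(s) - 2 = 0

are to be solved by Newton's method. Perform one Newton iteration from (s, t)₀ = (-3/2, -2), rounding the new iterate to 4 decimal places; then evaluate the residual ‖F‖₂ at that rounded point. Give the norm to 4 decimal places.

At (-3/2, -2): F = (-7.7500, -5.526870).
Jacobian J = [[-6·s·t - 10·s, -3·s^2 + 4], [2·s + exp(s), -4·t - 1]].
At the point, J = [[-3.0000, -2.7500], [-2.776870, 7.0000]] (det J = -28.636392).
Solving J·Δ = −F gives Δ = (-2.4252, -0.1725).
Then the next iterate is (s, t)₁ = (-3.9252, -2.1725).
Re-evaluating at (-3.9252, -2.1725): F = (12.690418, 6.159921), so ‖F‖₂ = 14.1064.

14.1064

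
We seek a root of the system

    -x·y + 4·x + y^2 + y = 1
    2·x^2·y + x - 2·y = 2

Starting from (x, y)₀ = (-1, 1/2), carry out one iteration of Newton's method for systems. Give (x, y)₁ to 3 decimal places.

(-4.000, 5.250)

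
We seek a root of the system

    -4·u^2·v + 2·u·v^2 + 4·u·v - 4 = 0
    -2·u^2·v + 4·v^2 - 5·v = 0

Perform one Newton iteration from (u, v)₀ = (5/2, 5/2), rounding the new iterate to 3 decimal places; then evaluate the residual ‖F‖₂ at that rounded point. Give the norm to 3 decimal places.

7.737

At (5/2, 5/2): F = (-10.250, -18.750).
Jacobian J = [[-8·u·v + 2·v^2 + 4·v, -4·u^2 + 4·u·v + 4·u], [-4·u·v, -2·u^2 + 8·v - 5]].
At the point, J = [[-27.500, 10.000], [-25.000, 2.500]] (det J = 181.250).
Solving J·Δ = −F gives Δ = (-0.893, -1.431).
Then the next iterate is (u, v)₁ = (1.607, 1.069).
Re-evaluating at (1.607, 1.069): F = (-4.49819, -6.29523), so ‖F‖₂ = 7.737.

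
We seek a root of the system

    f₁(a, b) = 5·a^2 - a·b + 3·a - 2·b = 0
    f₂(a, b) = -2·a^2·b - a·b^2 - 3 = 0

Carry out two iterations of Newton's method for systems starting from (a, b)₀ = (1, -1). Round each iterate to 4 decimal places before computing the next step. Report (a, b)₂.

At (1, -1): F = (11.0000, -2.0000).
Jacobian J = [[10·a - b + 3, -a - 2], [-4·a·b - b^2, -2·a^2 - 2·a·b]].
At the point, J = [[14.0000, -3.0000], [3.0000, 0.0000]] (det J = 9.0000).
Solving J·Δ = −F gives Δ = (0.6667, 6.7778).
Then the next iterate is (a, b)₁ = (1.6667, 5.7778).
Round to (1.6667, 5.7778) and repeat: F = (-2.295915, -90.739574), J = [[13.8892, -3.6667], [-71.902410, -24.815496]].
Δ = (-0.4533, -2.3432), so (a, b)₂ = (1.2134, 3.4346).

(1.2134, 3.4346)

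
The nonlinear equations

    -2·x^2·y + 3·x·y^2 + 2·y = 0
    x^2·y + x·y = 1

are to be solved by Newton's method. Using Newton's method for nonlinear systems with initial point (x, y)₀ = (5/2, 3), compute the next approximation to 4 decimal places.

(1.6408, 1.8818)

At (5/2, 3): F = (36.0000, 25.2500).
Jacobian J = [[-4·x·y + 3·y^2, -2·x^2 + 6·x·y + 2], [2·x·y + y, x^2 + x]].
At the point, J = [[-3.0000, 34.5000], [18.0000, 8.7500]] (det J = -647.2500).
Solving J·Δ = −F gives Δ = (-0.8592, -1.1182).
Then the next iterate is (x, y)₁ = (1.6408, 1.8818).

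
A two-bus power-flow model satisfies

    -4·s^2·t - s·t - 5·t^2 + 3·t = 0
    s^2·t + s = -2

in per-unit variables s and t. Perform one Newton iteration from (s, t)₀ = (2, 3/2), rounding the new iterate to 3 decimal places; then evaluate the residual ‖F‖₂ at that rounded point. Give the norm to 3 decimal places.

11.625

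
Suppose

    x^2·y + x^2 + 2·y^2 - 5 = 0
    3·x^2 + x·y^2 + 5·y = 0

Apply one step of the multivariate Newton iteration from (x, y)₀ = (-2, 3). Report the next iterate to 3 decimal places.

(0.169, 3.356)

At (-2, 3): F = (29.000, 9.000).
Jacobian J = [[2·x·y + 2·x, x^2 + 4·y], [6·x + y^2, 2·x·y + 5]].
At the point, J = [[-16.000, 16.000], [-3.000, -7.000]] (det J = 160.000).
Solving J·Δ = −F gives Δ = (2.169, 0.356).
Then the next iterate is (x, y)₁ = (0.169, 3.356).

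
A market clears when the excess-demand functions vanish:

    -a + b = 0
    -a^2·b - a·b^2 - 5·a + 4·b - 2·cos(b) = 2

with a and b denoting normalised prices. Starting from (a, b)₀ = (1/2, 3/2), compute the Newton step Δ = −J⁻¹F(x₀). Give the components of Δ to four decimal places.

At (1/2, 3/2): F = (1.0000, -0.141474).
Jacobian J = [[-1, 1], [-2·a·b - b^2 - 5, -a^2 - 2·a·b + 2·sin(b) + 4]].
At the point, J = [[-1.0000, 1.0000], [-8.7500, 4.244990]] (det J = 4.505010).
Solving J·Δ = −F gives Δ = (-0.9737, -1.9737).

(-0.9737, -1.9737)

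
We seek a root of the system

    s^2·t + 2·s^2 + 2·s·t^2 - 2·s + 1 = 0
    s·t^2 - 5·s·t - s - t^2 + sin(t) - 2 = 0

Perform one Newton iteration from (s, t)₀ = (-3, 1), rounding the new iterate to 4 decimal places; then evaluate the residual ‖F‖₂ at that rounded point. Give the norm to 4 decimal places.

At (-3, 1): F = (28.0000, 12.841471).
Jacobian J = [[2·s·t + 4·s + 2·t^2 - 2, s^2 + 4·s·t], [t^2 - 5·t - 1, 2·s·t - 5·s - 2·t + cos(t)]].
At the point, J = [[-18.0000, -3.0000], [-5.0000, 7.540302]] (det J = -150.725442).
Solving J·Δ = −F gives Δ = (1.6563, -0.6047).
Then the next iterate is (s, t)₁ = (-1.3437, 0.3953).
Re-evaluating at (-1.3437, 0.3953): F = (7.592247, 2.018377), so ‖F‖₂ = 7.8560.

7.8560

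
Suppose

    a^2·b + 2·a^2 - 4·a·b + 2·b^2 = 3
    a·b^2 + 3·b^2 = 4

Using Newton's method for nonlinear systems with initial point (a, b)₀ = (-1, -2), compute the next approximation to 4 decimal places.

(-0.3077, -1.1538)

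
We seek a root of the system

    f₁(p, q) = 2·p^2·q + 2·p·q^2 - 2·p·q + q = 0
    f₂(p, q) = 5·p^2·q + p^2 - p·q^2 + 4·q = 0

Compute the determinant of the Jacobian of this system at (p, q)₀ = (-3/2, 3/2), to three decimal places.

-162.000

J = [[4·p·q + 2·q^2 - 2·q, 2·p^2 + 4·p·q - 2·p + 1], [10·p·q + 2·p - q^2, 5·p^2 - 2·p·q + 4]].
At the point, J = [[-7.500, -0.500], [-27.750, 19.750]].
det J = -162.000.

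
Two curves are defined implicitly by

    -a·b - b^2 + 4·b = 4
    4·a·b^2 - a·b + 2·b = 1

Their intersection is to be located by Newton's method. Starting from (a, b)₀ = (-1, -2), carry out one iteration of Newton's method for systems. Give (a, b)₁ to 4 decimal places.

(-2.0887, 0.2419)

At (-1, -2): F = (-18.0000, -23.0000).
Jacobian J = [[-b, -a - 2·b + 4], [4·b^2 - b, 8·a·b - a + 2]].
At the point, J = [[2.0000, 9.0000], [18.0000, 19.0000]] (det J = -124.0000).
Solving J·Δ = −F gives Δ = (-1.0887, 2.2419).
Then the next iterate is (a, b)₁ = (-2.0887, 0.2419).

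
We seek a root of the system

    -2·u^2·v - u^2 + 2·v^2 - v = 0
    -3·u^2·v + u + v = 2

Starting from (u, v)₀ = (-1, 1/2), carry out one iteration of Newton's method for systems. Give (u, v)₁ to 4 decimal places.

At (-1, 1/2): F = (-2.0000, -4.0000).
Jacobian J = [[-4·u·v - 2·u, -2·u^2 + 4·v - 1], [-6·u·v + 1, -3·u^2 + 1]].
At the point, J = [[4.0000, -1.0000], [4.0000, -2.0000]] (det J = -4.0000).
Solving J·Δ = −F gives Δ = (0.0000, -2.0000).
Then the next iterate is (u, v)₁ = (-1.0000, -1.5000).

(-1.0000, -1.5000)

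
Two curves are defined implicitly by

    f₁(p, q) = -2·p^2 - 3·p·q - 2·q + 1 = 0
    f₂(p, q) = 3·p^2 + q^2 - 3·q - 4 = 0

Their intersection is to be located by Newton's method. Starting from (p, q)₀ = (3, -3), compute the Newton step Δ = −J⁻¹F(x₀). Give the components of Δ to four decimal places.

(-1.3644, 1.8267)

At (3, -3): F = (16.0000, 41.0000).
Jacobian J = [[-4·p - 3·q, -3·p - 2], [6·p, 2·q - 3]].
At the point, J = [[-3.0000, -11.0000], [18.0000, -9.0000]] (det J = 225.0000).
Solving J·Δ = −F gives Δ = (-1.3644, 1.8267).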